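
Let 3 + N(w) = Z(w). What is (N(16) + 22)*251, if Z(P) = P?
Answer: 8785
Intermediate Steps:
N(w) = -3 + w
(N(16) + 22)*251 = ((-3 + 16) + 22)*251 = (13 + 22)*251 = 35*251 = 8785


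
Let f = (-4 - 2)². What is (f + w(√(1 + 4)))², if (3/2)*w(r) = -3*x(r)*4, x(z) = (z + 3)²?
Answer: 17296 + 7296*√5 ≈ 33610.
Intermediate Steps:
x(z) = (3 + z)²
w(r) = -8*(3 + r)² (w(r) = 2*(-3*(3 + r)²*4)/3 = 2*(-12*(3 + r)²)/3 = -8*(3 + r)²)
f = 36 (f = (-6)² = 36)
(f + w(√(1 + 4)))² = (36 - 8*(3 + √(1 + 4))²)² = (36 - 8*(3 + √5)²)²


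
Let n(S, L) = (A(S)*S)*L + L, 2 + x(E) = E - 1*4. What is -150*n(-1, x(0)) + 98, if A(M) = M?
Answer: 1898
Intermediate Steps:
x(E) = -6 + E (x(E) = -2 + (E - 1*4) = -2 + (E - 4) = -2 + (-4 + E) = -6 + E)
n(S, L) = L + L*S**2 (n(S, L) = (S*S)*L + L = S**2*L + L = L*S**2 + L = L + L*S**2)
-150*n(-1, x(0)) + 98 = -150*(-6 + 0)*(1 + (-1)**2) + 98 = -(-900)*(1 + 1) + 98 = -(-900)*2 + 98 = -150*(-12) + 98 = 1800 + 98 = 1898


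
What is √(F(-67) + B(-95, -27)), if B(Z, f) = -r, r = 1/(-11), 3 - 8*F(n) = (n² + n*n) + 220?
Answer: I*√2225014/44 ≈ 33.901*I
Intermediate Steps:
F(n) = -217/8 - n²/4 (F(n) = 3/8 - ((n² + n*n) + 220)/8 = 3/8 - ((n² + n²) + 220)/8 = 3/8 - (2*n² + 220)/8 = 3/8 - (220 + 2*n²)/8 = 3/8 + (-55/2 - n²/4) = -217/8 - n²/4)
r = -1/11 ≈ -0.090909
B(Z, f) = 1/11 (B(Z, f) = -1*(-1/11) = 1/11)
√(F(-67) + B(-95, -27)) = √((-217/8 - ¼*(-67)²) + 1/11) = √((-217/8 - ¼*4489) + 1/11) = √((-217/8 - 4489/4) + 1/11) = √(-9195/8 + 1/11) = √(-101137/88) = I*√2225014/44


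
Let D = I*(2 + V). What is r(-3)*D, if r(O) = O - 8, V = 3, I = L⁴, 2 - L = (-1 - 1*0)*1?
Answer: -4455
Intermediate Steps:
L = 3 (L = 2 - (-1 - 1*0) = 2 - (-1 + 0) = 2 - (-1) = 2 - 1*(-1) = 2 + 1 = 3)
I = 81 (I = 3⁴ = 81)
r(O) = -8 + O
D = 405 (D = 81*(2 + 3) = 81*5 = 405)
r(-3)*D = (-8 - 3)*405 = -11*405 = -4455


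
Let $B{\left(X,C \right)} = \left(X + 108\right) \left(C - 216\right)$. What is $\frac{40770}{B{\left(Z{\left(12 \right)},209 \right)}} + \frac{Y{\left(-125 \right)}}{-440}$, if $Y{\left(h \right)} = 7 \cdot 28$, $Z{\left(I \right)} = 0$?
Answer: $- \frac{20934}{385} \approx -54.374$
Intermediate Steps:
$B{\left(X,C \right)} = \left(-216 + C\right) \left(108 + X\right)$ ($B{\left(X,C \right)} = \left(108 + X\right) \left(-216 + C\right) = \left(-216 + C\right) \left(108 + X\right)$)
$Y{\left(h \right)} = 196$
$\frac{40770}{B{\left(Z{\left(12 \right)},209 \right)}} + \frac{Y{\left(-125 \right)}}{-440} = \frac{40770}{-23328 - 0 + 108 \cdot 209 + 209 \cdot 0} + \frac{196}{-440} = \frac{40770}{-23328 + 0 + 22572 + 0} + 196 \left(- \frac{1}{440}\right) = \frac{40770}{-756} - \frac{49}{110} = 40770 \left(- \frac{1}{756}\right) - \frac{49}{110} = - \frac{755}{14} - \frac{49}{110} = - \frac{20934}{385}$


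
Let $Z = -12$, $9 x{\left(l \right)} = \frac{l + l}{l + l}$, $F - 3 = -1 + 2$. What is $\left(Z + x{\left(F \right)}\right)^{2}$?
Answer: $\frac{11449}{81} \approx 141.35$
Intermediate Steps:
$F = 4$ ($F = 3 + \left(-1 + 2\right) = 3 + 1 = 4$)
$x{\left(l \right)} = \frac{1}{9}$ ($x{\left(l \right)} = \frac{\left(l + l\right) \frac{1}{l + l}}{9} = \frac{2 l \frac{1}{2 l}}{9} = \frac{1}{9} \cdot 1 = \frac{1}{9}$)
$\left(Z + x{\left(F \right)}\right)^{2} = \left(-12 + \frac{1}{9}\right)^{2} = \left(- \frac{107}{9}\right)^{2} = \frac{11449}{81}$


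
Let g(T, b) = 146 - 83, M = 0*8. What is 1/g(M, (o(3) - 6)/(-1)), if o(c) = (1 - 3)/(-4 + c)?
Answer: 1/63 ≈ 0.015873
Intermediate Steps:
o(c) = -2/(-4 + c)
M = 0
g(T, b) = 63
1/g(M, (o(3) - 6)/(-1)) = 1/63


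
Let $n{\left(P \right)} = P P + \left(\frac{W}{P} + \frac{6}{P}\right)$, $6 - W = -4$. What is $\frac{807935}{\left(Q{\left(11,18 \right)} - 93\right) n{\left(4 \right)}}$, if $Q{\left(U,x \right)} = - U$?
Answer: $- \frac{161587}{416} \approx -388.43$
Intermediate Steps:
$W = 10$ ($W = 6 - -4 = 6 + 4 = 10$)
$n{\left(P \right)} = P^{2} + \frac{16}{P}$ ($n{\left(P \right)} = P P + \left(\frac{10}{P} + \frac{6}{P}\right) = P^{2} + \frac{16}{P}$)
$\frac{807935}{\left(Q{\left(11,18 \right)} - 93\right) n{\left(4 \right)}} = \frac{807935}{\left(\left(-1\right) 11 - 93\right) \frac{16 + 4^{3}}{4}} = \frac{807935}{\left(-11 - 93\right) \frac{16 + 64}{4}} = \frac{807935}{\left(-104\right) \frac{1}{4} \cdot 80} = \frac{807935}{\left(-104\right) 20} = \frac{807935}{-2080} = 807935 \left(- \frac{1}{2080}\right) = - \frac{161587}{416}$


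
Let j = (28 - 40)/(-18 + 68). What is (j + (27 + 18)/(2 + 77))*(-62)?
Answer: -40362/1975 ≈ -20.436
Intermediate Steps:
j = -6/25 (j = -12/50 = -12*1/50 = -6/25 ≈ -0.24000)
(j + (27 + 18)/(2 + 77))*(-62) = (-6/25 + (27 + 18)/(2 + 77))*(-62) = (-6/25 + 45/79)*(-62) = (651/1975)*(-62) = -40362/1975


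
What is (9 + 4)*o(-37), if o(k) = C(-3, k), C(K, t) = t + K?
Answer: -520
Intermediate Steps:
C(K, t) = K + t
o(k) = -3 + k
(9 + 4)*o(-37) = (9 + 4)*(-3 - 37) = 13*(-40) = -520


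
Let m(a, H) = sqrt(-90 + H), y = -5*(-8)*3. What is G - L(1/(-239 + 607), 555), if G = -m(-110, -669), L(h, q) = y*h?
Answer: -15/46 - I*sqrt(759) ≈ -0.32609 - 27.55*I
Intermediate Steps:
y = 120 (y = 40*3 = 120)
L(h, q) = 120*h
G = -I*sqrt(759) (G = -sqrt(-90 - 669) = -sqrt(-759) = -I*sqrt(759) ≈ -27.55*I)
G - L(1/(-239 + 607), 555) = -I*sqrt(759) - 120/(-239 + 607) = -I*sqrt(759) - 120/368 = -I*sqrt(759) - 1*15/46 = -I*sqrt(759) - 15/46 = -15/46 - I*sqrt(759)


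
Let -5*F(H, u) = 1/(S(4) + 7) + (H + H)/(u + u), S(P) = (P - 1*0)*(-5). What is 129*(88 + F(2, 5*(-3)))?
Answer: 3691163/325 ≈ 11357.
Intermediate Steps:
S(P) = -5*P (S(P) = (P + 0)*(-5) = P*(-5) = -5*P)
F(H, u) = 1/65 - H/(5*u) (F(H, u) = -(1/(-5*4 + 7) + (H + H)/(u + u))/5 = -(1/(-20 + 7) + (2*H)/((2*u)))/5 = -(1/(-13) + (2*H)*(1/(2*u)))/5 = -(-1/13 + H/u)/5 = 1/65 - H/(5*u))
129*(88 + F(2, 5*(-3))) = 129*(88 + (5*(-3) - 13*2)/(65*((5*(-3))))) = 129*(88 + (1/65)*(-15 - 26)/(-15)) = 129*(88 + (1/65)*(-1/15)*(-41)) = 129*(88 + 41/975) = 129*(85841/975) = 3691163/325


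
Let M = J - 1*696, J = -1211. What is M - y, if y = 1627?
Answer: -3534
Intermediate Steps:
M = -1907 (M = -1211 - 1*696 = -1211 - 696 = -1907)
M - y = -1907 - 1*1627 = -1907 - 1627 = -3534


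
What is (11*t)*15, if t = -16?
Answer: -2640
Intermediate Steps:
(11*t)*15 = (11*(-16))*15 = -176*15 = -2640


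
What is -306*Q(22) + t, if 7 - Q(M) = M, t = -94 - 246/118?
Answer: 265141/59 ≈ 4493.9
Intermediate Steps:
t = -5669/59 (t = -94 - 246/118 = -94 - 1*123/59 = -94 - 123/59 = -5669/59 ≈ -96.085)
Q(M) = 7 - M
-306*Q(22) + t = -306*(7 - 1*22) - 5669/59 = -306*(7 - 22) - 5669/59 = -306*(-15) - 5669/59 = 4590 - 5669/59 = 265141/59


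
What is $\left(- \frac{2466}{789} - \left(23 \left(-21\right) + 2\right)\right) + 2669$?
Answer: $\frac{827628}{263} \approx 3146.9$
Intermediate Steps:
$\left(- \frac{2466}{789} - \left(23 \left(-21\right) + 2\right)\right) + 2669 = \left(\left(-2466\right) \frac{1}{789} - \left(-483 + 2\right)\right) + 2669 = \left(- \frac{822}{263} - -481\right) + 2669 = \left(- \frac{822}{263} + 481\right) + 2669 = \frac{125681}{263} + 2669 = \frac{827628}{263}$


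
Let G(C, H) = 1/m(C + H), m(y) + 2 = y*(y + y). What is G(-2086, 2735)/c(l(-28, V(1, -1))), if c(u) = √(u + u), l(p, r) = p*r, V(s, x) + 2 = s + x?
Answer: √7/23587200 ≈ 1.1217e-7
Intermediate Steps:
V(s, x) = -2 + s + x (V(s, x) = -2 + (s + x) = -2 + s + x)
m(y) = -2 + 2*y² (m(y) = -2 + y*(y + y) = -2 + y*(2*y) = -2 + 2*y²)
c(u) = √2*√u (c(u) = √(2*u) = √2*√u)
G(C, H) = 1/(-2 + 2*(C + H)²)
G(-2086, 2735)/c(l(-28, V(1, -1))) = (1/(2*(-1 + (-2086 + 2735)²)))/((√2*√(-28*(-2 + 1 - 1)))) = (1/(2*(-1 + 649²)))/((√2*√(-28*(-2)))) = (1/(2*(-1 + 421201)))/((√2*√56)) = ((½)/421200)/((√2*(2*√14))) = ((½)*(1/421200))/((4*√7)) = (√7/28)/842400 = √7/23587200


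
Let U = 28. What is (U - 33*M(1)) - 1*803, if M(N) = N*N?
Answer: -808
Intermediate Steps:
M(N) = N**2
(U - 33*M(1)) - 1*803 = (28 - 33*1**2) - 1*803 = (28 - 33*1) - 803 = (28 - 33) - 803 = -5 - 803 = -808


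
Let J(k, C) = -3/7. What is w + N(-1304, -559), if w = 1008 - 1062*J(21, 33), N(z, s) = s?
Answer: 6329/7 ≈ 904.14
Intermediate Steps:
J(k, C) = -3/7 (J(k, C) = -3*1/7 = -3/7)
w = 10242/7 (w = 1008 - 1062*(-3/7) = 1008 + 3186/7 = 10242/7 ≈ 1463.1)
w + N(-1304, -559) = 10242/7 - 559 = 6329/7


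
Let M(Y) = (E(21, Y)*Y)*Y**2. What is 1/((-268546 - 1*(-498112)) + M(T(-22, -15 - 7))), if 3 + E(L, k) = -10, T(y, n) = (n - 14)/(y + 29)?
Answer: 343/79347666 ≈ 4.3227e-6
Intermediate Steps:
T(y, n) = (-14 + n)/(29 + y)
E(L, k) = -13 (E(L, k) = -3 - 10 = -13)
M(Y) = -13*Y**3 (M(Y) = (-13*Y)*Y**2 = -13*Y**3)
1/((-268546 - 1*(-498112)) + M(T(-22, -15 - 7))) = 1/((-268546 - 1*(-498112)) - 13*(-14 + (-15 - 7))**3/(29 - 22)**3) = 1/((-268546 + 498112) - 13*(-14 - 22)**3/343) = 1/(229566 - 13*((1/7)*(-36))**3) = 1/(229566 - 13*(-36/7)**3) = 1/(229566 - 13*(-46656/343)) = 1/(229566 + 606528/343) = 1/(79347666/343) = 343/79347666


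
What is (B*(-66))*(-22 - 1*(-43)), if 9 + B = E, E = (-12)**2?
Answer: -187110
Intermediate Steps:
E = 144
B = 135 (B = -9 + 144 = 135)
(B*(-66))*(-22 - 1*(-43)) = (135*(-66))*(-22 - 1*(-43)) = -8910*(-22 + 43) = -8910*21 = -187110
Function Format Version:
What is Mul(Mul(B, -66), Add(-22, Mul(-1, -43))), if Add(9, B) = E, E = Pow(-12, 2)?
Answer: -187110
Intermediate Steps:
E = 144
B = 135 (B = Add(-9, 144) = 135)
Mul(Mul(B, -66), Add(-22, Mul(-1, -43))) = Mul(Mul(135, -66), Add(-22, Mul(-1, -43))) = Mul(-8910, Add(-22, 43)) = Mul(-8910, 21) = -187110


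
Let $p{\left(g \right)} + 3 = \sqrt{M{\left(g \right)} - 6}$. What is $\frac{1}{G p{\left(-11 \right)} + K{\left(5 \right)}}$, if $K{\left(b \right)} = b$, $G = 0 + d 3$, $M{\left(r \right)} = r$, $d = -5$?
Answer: $\frac{2}{253} + \frac{3 i \sqrt{17}}{1265} \approx 0.0079051 + 0.0097781 i$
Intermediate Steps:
$p{\left(g \right)} = -3 + \sqrt{-6 + g}$ ($p{\left(g \right)} = -3 + \sqrt{g - 6} = -3 + \sqrt{-6 + g}$)
$G = -15$ ($G = 0 - 15 = -15$)
$\frac{1}{G p{\left(-11 \right)} + K{\left(5 \right)}} = \frac{1}{- 15 \left(-3 + \sqrt{-6 - 11}\right) + 5} = \frac{1}{- 15 \left(-3 + \sqrt{-17}\right) + 5} = \frac{1}{- 15 \left(-3 + i \sqrt{17}\right) + 5} = \frac{1}{\left(45 - 15 i \sqrt{17}\right) + 5} = \frac{1}{50 - 15 i \sqrt{17}}$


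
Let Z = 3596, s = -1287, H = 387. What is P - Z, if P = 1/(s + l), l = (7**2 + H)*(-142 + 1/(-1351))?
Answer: -307034698211/85382285 ≈ -3596.0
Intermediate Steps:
l = -83643548/1351 (l = (7**2 + 387)*(-142 + 1/(-1351)) = (49 + 387)*(-142 - 1/1351) = 436*(-191843/1351) = -83643548/1351 ≈ -61912.)
P = -1351/85382285 (P = 1/(-1287 - 83643548/1351) = 1/(-85382285/1351) = -1351/85382285 ≈ -1.5823e-5)
P - Z = -1351/85382285 - 1*3596 = -1351/85382285 - 3596 = -307034698211/85382285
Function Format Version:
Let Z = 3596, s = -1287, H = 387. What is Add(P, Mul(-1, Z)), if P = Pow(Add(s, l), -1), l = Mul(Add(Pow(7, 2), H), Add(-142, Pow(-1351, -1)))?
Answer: Rational(-307034698211, 85382285) ≈ -3596.0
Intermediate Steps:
l = Rational(-83643548, 1351) (l = Mul(Add(Pow(7, 2), 387), Add(-142, Pow(-1351, -1))) = Mul(Add(49, 387), Add(-142, Rational(-1, 1351))) = Mul(436, Rational(-191843, 1351)) = Rational(-83643548, 1351) ≈ -61912.)
P = Rational(-1351, 85382285) (P = Pow(Add(-1287, Rational(-83643548, 1351)), -1) = Pow(Rational(-85382285, 1351), -1) = Rational(-1351, 85382285) ≈ -1.5823e-5)
Add(P, Mul(-1, Z)) = Add(Rational(-1351, 85382285), Mul(-1, 3596)) = Add(Rational(-1351, 85382285), -3596) = Rational(-307034698211, 85382285)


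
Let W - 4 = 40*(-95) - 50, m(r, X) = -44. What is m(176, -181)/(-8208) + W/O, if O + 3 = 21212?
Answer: -7658693/43520868 ≈ -0.17598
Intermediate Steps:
W = -3846 (W = 4 + (40*(-95) - 50) = 4 + (-3800 - 50) = 4 - 3850 = -3846)
O = 21209 (O = -3 + 21212 = 21209)
m(176, -181)/(-8208) + W/O = -44/(-8208) - 3846/21209 = -44*(-1/8208) - 3846*1/21209 = 11/2052 - 3846/21209 = -7658693/43520868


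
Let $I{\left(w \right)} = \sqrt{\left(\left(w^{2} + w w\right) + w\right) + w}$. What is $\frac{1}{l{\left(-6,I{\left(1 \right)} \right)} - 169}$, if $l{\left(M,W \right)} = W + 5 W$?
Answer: $- \frac{1}{157} \approx -0.0063694$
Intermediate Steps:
$I{\left(w \right)} = \sqrt{2 w + 2 w^{2}}$ ($I{\left(w \right)} = \sqrt{\left(\left(w^{2} + w^{2}\right) + w\right) + w} = \sqrt{\left(2 w^{2} + w\right) + w} = \sqrt{\left(w + 2 w^{2}\right) + w} = \sqrt{2 w + 2 w^{2}}$)
$l{\left(M,W \right)} = 6 W$
$\frac{1}{l{\left(-6,I{\left(1 \right)} \right)} - 169} = \frac{1}{6 \sqrt{2} \sqrt{1 \left(1 + 1\right)} - 169} = \frac{1}{6 \sqrt{2} \sqrt{1 \cdot 2} - 169} = \frac{1}{6 \sqrt{2} \sqrt{2} - 169} = \frac{1}{6 \cdot 2 - 169} = \frac{1}{12 - 169} = \frac{1}{-157} = - \frac{1}{157}$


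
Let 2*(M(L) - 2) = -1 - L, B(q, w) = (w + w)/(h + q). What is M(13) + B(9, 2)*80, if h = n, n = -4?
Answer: 59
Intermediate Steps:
h = -4
B(q, w) = 2*w/(-4 + q) (B(q, w) = (w + w)/(-4 + q) = (2*w)/(-4 + q) = 2*w/(-4 + q))
M(L) = 3/2 - L/2 (M(L) = 2 + (-1 - L)/2 = 2 + (-½ - L/2) = 3/2 - L/2)
M(13) + B(9, 2)*80 = (3/2 - ½*13) + (2*2/(-4 + 9))*80 = (3/2 - 13/2) + (2*2/5)*80 = -5 + (2*2*(⅕))*80 = -5 + (⅘)*80 = -5 + 64 = 59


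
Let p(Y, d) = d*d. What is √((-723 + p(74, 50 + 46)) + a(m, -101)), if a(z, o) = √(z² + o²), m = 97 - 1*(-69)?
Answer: √(8493 + √37757) ≈ 93.206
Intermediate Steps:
p(Y, d) = d²
m = 166 (m = 97 + 69 = 166)
a(z, o) = √(o² + z²)
√((-723 + p(74, 50 + 46)) + a(m, -101)) = √((-723 + (50 + 46)²) + √((-101)² + 166²)) = √((-723 + 96²) + √(10201 + 27556)) = √((-723 + 9216) + √37757) = √(8493 + √37757)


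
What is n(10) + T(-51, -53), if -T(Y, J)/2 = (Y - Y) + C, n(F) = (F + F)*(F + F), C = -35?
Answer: 470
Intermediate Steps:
n(F) = 4*F² (n(F) = (2*F)*(2*F) = 4*F²)
T(Y, J) = 70 (T(Y, J) = -2*((Y - Y) - 35) = -2*(0 - 35) = -2*(-35) = 70)
n(10) + T(-51, -53) = 4*10² + 70 = 4*100 + 70 = 400 + 70 = 470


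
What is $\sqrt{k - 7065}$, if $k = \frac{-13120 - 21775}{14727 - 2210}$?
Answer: $\frac{50 i \sqrt{442939079}}{12517} \approx 84.07 i$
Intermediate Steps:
$k = - \frac{34895}{12517} \approx -2.7878$
$\sqrt{k - 7065} = \sqrt{- \frac{34895}{12517} - 7065} = \sqrt{- \frac{88467500}{12517}} = \frac{50 i \sqrt{442939079}}{12517}$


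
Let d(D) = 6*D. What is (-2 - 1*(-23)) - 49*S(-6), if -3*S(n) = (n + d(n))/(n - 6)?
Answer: 469/6 ≈ 78.167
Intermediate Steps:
S(n) = -7*n/(3*(-6 + n)) (S(n) = -(n + 6*n)/(3*(n - 6)) = -7*n/(3*(-6 + n)))
(-2 - 1*(-23)) - 49*S(-6) = (-2 - 1*(-23)) - (-343)*(-6)/(-18 + 3*(-6)) = (-2 + 23) - (-343)*(-6)/(-18 - 18) = 21 - (-343)*(-6)/(-36) = 21 - (-343)*(-6)*(-1)/36 = 21 - 49*(-7/6) = 21 + 343/6 = 469/6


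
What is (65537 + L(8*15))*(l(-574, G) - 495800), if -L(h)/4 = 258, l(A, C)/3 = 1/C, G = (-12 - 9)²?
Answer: -671613149785/21 ≈ -3.1982e+10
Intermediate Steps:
G = 441 (G = (-21)² = 441)
l(A, C) = 3/C
L(h) = -1032 (L(h) = -4*258 = -1032)
(65537 + L(8*15))*(l(-574, G) - 495800) = (65537 - 1032)*(3/441 - 495800) = 64505*(3*(1/441) - 495800) = 64505*(1/147 - 495800) = 64505*(-72882599/147) = -671613149785/21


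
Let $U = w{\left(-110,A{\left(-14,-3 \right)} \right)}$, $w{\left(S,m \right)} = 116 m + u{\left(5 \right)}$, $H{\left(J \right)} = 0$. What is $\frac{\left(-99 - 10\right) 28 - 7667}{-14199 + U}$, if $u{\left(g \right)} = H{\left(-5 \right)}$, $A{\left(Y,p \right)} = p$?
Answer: $\frac{3573}{4849} \approx 0.73685$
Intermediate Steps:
$u{\left(g \right)} = 0$
$w{\left(S,m \right)} = 116 m$ ($w{\left(S,m \right)} = 116 m + 0 = 116 m$)
$U = -348$ ($U = 116 \left(-3\right) = -348$)
$\frac{\left(-99 - 10\right) 28 - 7667}{-14199 + U} = \frac{\left(-99 - 10\right) 28 - 7667}{-14199 - 348} = \frac{\left(-109\right) 28 - 7667}{-14547} = \left(-3052 - 7667\right) \left(- \frac{1}{14547}\right) = \left(-10719\right) \left(- \frac{1}{14547}\right) = \frac{3573}{4849}$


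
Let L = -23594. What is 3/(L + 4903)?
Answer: -3/18691 ≈ -0.00016051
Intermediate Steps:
3/(L + 4903) = 3/(-23594 + 4903) = 3/(-18691) = 3*(-1/18691) = -3/18691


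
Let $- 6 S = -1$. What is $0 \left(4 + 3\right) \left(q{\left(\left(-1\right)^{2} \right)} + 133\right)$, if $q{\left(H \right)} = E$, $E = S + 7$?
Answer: $0$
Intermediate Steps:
$S = \frac{1}{6}$ ($S = \left(- \frac{1}{6}\right) \left(-1\right) = \frac{1}{6} \approx 0.16667$)
$E = \frac{43}{6}$ ($E = \frac{1}{6} + 7 = \frac{43}{6} \approx 7.1667$)
$q{\left(H \right)} = \frac{43}{6}$
$0 \left(4 + 3\right) \left(q{\left(\left(-1\right)^{2} \right)} + 133\right) = 0 \left(4 + 3\right) \left(\frac{43}{6} + 133\right) = 0 \cdot 7 \cdot \frac{841}{6} = 0 \cdot \frac{841}{6} = 0$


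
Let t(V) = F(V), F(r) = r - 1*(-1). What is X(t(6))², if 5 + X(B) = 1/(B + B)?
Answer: 4761/196 ≈ 24.291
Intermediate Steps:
F(r) = 1 + r (F(r) = r + 1 = 1 + r)
t(V) = 1 + V
X(B) = -5 + 1/(2*B) (X(B) = -5 + 1/(B + B) = -5 + 1/(2*B))
X(t(6))² = (-5 + 1/(2*(1 + 6)))² = (-5 + (½)/7)² = (-5 + (½)*(⅐))² = (-5 + 1/14)² = (-69/14)² = 4761/196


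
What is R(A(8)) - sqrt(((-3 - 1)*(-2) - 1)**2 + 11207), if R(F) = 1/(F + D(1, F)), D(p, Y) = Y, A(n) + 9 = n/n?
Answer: -1/16 - 2*sqrt(2814) ≈ -106.16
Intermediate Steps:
A(n) = -8 (A(n) = -9 + n/n = -9 + 1 = -8)
R(F) = 1/(2*F) (R(F) = 1/(F + F) = 1/(2*F))
R(A(8)) - sqrt(((-3 - 1)*(-2) - 1)**2 + 11207) = (1/2)/(-8) - sqrt(((-3 - 1)*(-2) - 1)**2 + 11207) = (1/2)*(-1/8) - sqrt((-4*(-2) - 1)**2 + 11207) = -1/16 - sqrt((8 - 1)**2 + 11207) = -1/16 - sqrt(7**2 + 11207) = -1/16 - sqrt(49 + 11207) = -1/16 - sqrt(11256) = -1/16 - 2*sqrt(2814)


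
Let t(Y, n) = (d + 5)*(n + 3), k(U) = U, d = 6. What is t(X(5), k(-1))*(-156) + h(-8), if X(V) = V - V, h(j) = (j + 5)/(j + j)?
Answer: -54909/16 ≈ -3431.8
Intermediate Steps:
h(j) = (5 + j)/(2*j) (h(j) = (5 + j)/((2*j)) = (5 + j)*(1/(2*j)) = (5 + j)/(2*j))
X(V) = 0
t(Y, n) = 33 + 11*n (t(Y, n) = (6 + 5)*(n + 3) = 11*(3 + n) = 33 + 11*n)
t(X(5), k(-1))*(-156) + h(-8) = (33 + 11*(-1))*(-156) + (1/2)*(5 - 8)/(-8) = (33 - 11)*(-156) + (1/2)*(-1/8)*(-3) = 22*(-156) + 3/16 = -3432 + 3/16 = -54909/16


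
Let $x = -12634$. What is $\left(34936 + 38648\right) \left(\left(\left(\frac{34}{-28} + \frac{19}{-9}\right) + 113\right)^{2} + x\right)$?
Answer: $- \frac{2806885916}{63} \approx -4.4554 \cdot 10^{7}$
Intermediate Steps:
$\left(34936 + 38648\right) \left(\left(\left(\frac{34}{-28} + \frac{19}{-9}\right) + 113\right)^{2} + x\right) = \left(34936 + 38648\right) \left(\left(\left(\frac{34}{-28} + \frac{19}{-9}\right) + 113\right)^{2} - 12634\right) = 73584 \left(\left(\left(34 \left(- \frac{1}{28}\right) + 19 \left(- \frac{1}{9}\right)\right) + 113\right)^{2} - 12634\right) = 73584 \left(\left(\left(- \frac{17}{14} - \frac{19}{9}\right) + 113\right)^{2} - 12634\right) = 73584 \left(\left(- \frac{419}{126} + 113\right)^{2} - 12634\right) = 73584 \left(\left(\frac{13819}{126}\right)^{2} - 12634\right) = 73584 \left(\frac{190964761}{15876} - 12634\right) = 73584 \left(- \frac{9612623}{15876}\right) = - \frac{2806885916}{63}$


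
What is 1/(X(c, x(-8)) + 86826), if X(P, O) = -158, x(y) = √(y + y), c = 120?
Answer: 1/86668 ≈ 1.1538e-5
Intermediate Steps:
x(y) = √2*√y (x(y) = √(2*y) = √2*√y)
1/(X(c, x(-8)) + 86826) = 1/(-158 + 86826) = 1/86668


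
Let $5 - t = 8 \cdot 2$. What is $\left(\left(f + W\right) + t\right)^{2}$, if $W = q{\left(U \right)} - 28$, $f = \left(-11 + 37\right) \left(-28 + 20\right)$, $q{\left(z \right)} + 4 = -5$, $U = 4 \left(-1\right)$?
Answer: $65536$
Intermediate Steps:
$U = -4$
$q{\left(z \right)} = -9$ ($q{\left(z \right)} = -4 - 5 = -9$)
$t = -11$ ($t = 5 - 8 \cdot 2 = 5 - 16 = -11$)
$f = -208$ ($f = 26 \left(-8\right) = -208$)
$W = -37$ ($W = -9 - 28 = -37$)
$\left(\left(f + W\right) + t\right)^{2} = \left(\left(-208 - 37\right) - 11\right)^{2} = \left(-245 - 11\right)^{2} = \left(-256\right)^{2} = 65536$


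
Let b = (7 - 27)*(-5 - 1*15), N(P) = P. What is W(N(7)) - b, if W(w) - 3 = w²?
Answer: -348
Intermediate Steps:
b = 400 (b = -20*(-5 - 15) = -20*(-20) = 400)
W(w) = 3 + w²
W(N(7)) - b = (3 + 7²) - 1*400 = (3 + 49) - 400 = 52 - 400 = -348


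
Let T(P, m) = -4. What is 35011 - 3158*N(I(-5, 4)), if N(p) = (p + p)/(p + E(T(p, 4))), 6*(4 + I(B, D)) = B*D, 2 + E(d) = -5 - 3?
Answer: 420405/13 ≈ 32339.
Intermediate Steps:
E(d) = -10 (E(d) = -2 + (-5 - 3) = -2 - 8 = -10)
I(B, D) = -4 + B*D/6 (I(B, D) = -4 + (B*D)/6 = -4 + B*D/6)
N(p) = 2*p/(-10 + p) (N(p) = (p + p)/(p - 10) = (2*p)/(-10 + p) = 2*p/(-10 + p))
35011 - 3158*N(I(-5, 4)) = 35011 - 6316*(-4 + (1/6)*(-5)*4)/(-10 + (-4 + (1/6)*(-5)*4)) = 35011 - 6316*(-4 - 10/3)/(-10 + (-4 - 10/3)) = 35011 - 6316*(-22)/(3*(-10 - 22/3)) = 35011 - 6316*(-22)/(3*(-52/3)) = 35011 - 6316*(-22)*(-3)/(3*52) = 35011 - 3158*11/13 = 35011 - 34738/13 = 420405/13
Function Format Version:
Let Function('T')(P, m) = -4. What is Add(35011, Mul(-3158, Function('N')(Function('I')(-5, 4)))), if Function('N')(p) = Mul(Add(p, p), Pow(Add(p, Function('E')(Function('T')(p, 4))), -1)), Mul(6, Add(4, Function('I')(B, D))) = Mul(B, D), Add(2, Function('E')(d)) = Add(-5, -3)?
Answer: Rational(420405, 13) ≈ 32339.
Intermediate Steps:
Function('E')(d) = -10 (Function('E')(d) = Add(-2, Add(-5, -3)) = Add(-2, -8) = -10)
Function('I')(B, D) = Add(-4, Mul(Rational(1, 6), B, D)) (Function('I')(B, D) = Add(-4, Mul(Rational(1, 6), Mul(B, D))) = Add(-4, Mul(Rational(1, 6), B, D)))
Function('N')(p) = Mul(2, p, Pow(Add(-10, p), -1)) (Function('N')(p) = Mul(Add(p, p), Pow(Add(p, -10), -1)) = Mul(Mul(2, p), Pow(Add(-10, p), -1)) = Mul(2, p, Pow(Add(-10, p), -1)))
Add(35011, Mul(-3158, Function('N')(Function('I')(-5, 4)))) = Add(35011, Mul(-3158, Mul(2, Add(-4, Mul(Rational(1, 6), -5, 4)), Pow(Add(-10, Add(-4, Mul(Rational(1, 6), -5, 4))), -1)))) = Add(35011, Mul(-3158, Mul(2, Add(-4, Rational(-10, 3)), Pow(Add(-10, Add(-4, Rational(-10, 3))), -1)))) = Add(35011, Mul(-3158, Mul(2, Rational(-22, 3), Pow(Add(-10, Rational(-22, 3)), -1)))) = Add(35011, Mul(-3158, Mul(2, Rational(-22, 3), Pow(Rational(-52, 3), -1)))) = Add(35011, Mul(-3158, Mul(2, Rational(-22, 3), Rational(-3, 52)))) = Add(35011, Mul(-3158, Rational(11, 13))) = Add(35011, Rational(-34738, 13)) = Rational(420405, 13)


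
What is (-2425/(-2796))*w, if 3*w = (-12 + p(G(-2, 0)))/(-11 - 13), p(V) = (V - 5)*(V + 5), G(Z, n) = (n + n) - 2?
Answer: 26675/67104 ≈ 0.39752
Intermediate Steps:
G(Z, n) = -2 + 2*n (G(Z, n) = 2*n - 2 = -2 + 2*n)
p(V) = (-5 + V)*(5 + V)
w = 11/24 (w = ((-12 + (-25 + (-2 + 2*0)²))/(-11 - 13))/3 = ((-12 + (-25 + (-2 + 0)²))/(-24))/3 = ((-12 + (-25 + (-2)²))*(-1/24))/3 = ((-12 + (-25 + 4))*(-1/24))/3 = ((-12 - 21)*(-1/24))/3 = (-33*(-1/24))/3 = (⅓)*(11/8) = 11/24 ≈ 0.45833)
(-2425/(-2796))*w = -2425/(-2796)*(11/24) = -2425*(-1/2796)*(11/24) = (2425/2796)*(11/24) = 26675/67104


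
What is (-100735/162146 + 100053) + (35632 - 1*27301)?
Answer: 17573931329/162146 ≈ 1.0838e+5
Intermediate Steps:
(-100735/162146 + 100053) + (35632 - 1*27301) = (-100735*1/162146 + 100053) + (35632 - 27301) = (-100735/162146 + 100053) + 8331 = 16223093003/162146 + 8331 = 17573931329/162146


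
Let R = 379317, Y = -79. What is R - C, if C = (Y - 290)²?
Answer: 243156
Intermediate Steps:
C = 136161 (C = (-79 - 290)² = (-369)² = 136161)
R - C = 379317 - 1*136161 = 379317 - 136161 = 243156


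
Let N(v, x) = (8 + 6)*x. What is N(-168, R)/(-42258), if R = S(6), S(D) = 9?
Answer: -21/7043 ≈ -0.0029817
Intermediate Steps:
R = 9
N(v, x) = 14*x
N(-168, R)/(-42258) = (14*9)/(-42258) = 126*(-1/42258) = -21/7043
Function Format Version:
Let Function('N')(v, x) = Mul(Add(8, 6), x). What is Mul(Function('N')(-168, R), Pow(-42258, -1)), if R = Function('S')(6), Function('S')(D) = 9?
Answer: Rational(-21, 7043) ≈ -0.0029817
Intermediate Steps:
R = 9
Function('N')(v, x) = Mul(14, x)
Mul(Function('N')(-168, R), Pow(-42258, -1)) = Mul(Mul(14, 9), Pow(-42258, -1)) = Mul(126, Rational(-1, 42258)) = Rational(-21, 7043)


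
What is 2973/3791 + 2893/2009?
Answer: 16940120/7616119 ≈ 2.2242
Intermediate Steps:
2973/3791 + 2893/2009 = 16940120/7616119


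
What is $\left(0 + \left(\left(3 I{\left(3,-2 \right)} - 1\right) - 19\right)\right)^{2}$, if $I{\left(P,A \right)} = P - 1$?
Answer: $196$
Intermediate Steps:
$I{\left(P,A \right)} = -1 + P$
$\left(0 + \left(\left(3 I{\left(3,-2 \right)} - 1\right) - 19\right)\right)^{2} = \left(0 - \left(20 - 3 \left(-1 + 3\right)\right)\right)^{2} = \left(0 + \left(\left(3 \cdot 2 - 1\right) - 19\right)\right)^{2} = \left(0 + \left(\left(6 - 1\right) - 19\right)\right)^{2} = \left(0 + \left(5 - 19\right)\right)^{2} = \left(0 - 14\right)^{2} = \left(-14\right)^{2} = 196$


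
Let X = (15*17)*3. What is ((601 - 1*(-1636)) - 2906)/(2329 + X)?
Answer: -669/3094 ≈ -0.21622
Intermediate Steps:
X = 765 (X = 255*3 = 765)
((601 - 1*(-1636)) - 2906)/(2329 + X) = ((601 - 1*(-1636)) - 2906)/(2329 + 765) = ((601 + 1636) - 2906)/3094 = (2237 - 2906)*(1/3094) = -669*1/3094 = -669/3094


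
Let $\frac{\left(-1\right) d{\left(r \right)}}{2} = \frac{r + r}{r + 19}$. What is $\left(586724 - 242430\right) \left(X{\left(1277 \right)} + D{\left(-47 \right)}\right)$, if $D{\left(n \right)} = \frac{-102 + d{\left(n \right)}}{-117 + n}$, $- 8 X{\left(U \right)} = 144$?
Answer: $- \frac{3426241741}{574} \approx -5.9691 \cdot 10^{6}$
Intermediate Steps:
$X{\left(U \right)} = -18$ ($X{\left(U \right)} = \left(- \frac{1}{8}\right) 144 = -18$)
$d{\left(r \right)} = - \frac{4 r}{19 + r}$ ($d{\left(r \right)} = - 2 \frac{r + r}{r + 19} = - 2 \frac{2 r}{19 + r} = - \frac{4 r}{19 + r}$)
$D{\left(n \right)} = \frac{-102 - \frac{4 n}{19 + n}}{-117 + n}$
$\left(586724 - 242430\right) \left(X{\left(1277 \right)} + D{\left(-47 \right)}\right) = \left(586724 - 242430\right) \left(-18 + \frac{2 \left(-969 - -2491\right)}{\left(-117 - 47\right) \left(19 - 47\right)}\right) = 344294 \left(-18 + \frac{2 \left(-969 + 2491\right)}{\left(-164\right) \left(-28\right)}\right) = 344294 \left(-18 + 2 \left(- \frac{1}{164}\right) \left(- \frac{1}{28}\right) 1522\right) = 344294 \left(-18 + \frac{761}{1148}\right) = 344294 \left(- \frac{19903}{1148}\right) = - \frac{3426241741}{574}$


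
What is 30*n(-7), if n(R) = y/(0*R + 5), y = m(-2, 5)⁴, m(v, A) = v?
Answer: 96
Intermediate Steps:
y = 16 (y = (-2)⁴ = 16)
n(R) = 16/5 (n(R) = 16/(0*R + 5) = 16/(0 + 5) = 16/5)
30*n(-7) = 30*(16/5) = 96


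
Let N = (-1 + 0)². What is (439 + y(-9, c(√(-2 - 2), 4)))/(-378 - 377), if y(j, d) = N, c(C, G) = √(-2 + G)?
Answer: -88/151 ≈ -0.58278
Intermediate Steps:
N = 1 (N = (-1)² = 1)
y(j, d) = 1
(439 + y(-9, c(√(-2 - 2), 4)))/(-378 - 377) = (439 + 1)/(-378 - 377) = 440/(-755) = 440*(-1/755) = -88/151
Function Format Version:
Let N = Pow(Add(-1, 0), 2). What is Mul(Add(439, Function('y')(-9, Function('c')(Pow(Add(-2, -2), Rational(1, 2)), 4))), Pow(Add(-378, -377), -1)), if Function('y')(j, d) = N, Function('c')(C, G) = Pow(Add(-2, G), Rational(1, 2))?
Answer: Rational(-88, 151) ≈ -0.58278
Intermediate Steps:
N = 1 (N = Pow(-1, 2) = 1)
Function('y')(j, d) = 1
Mul(Add(439, Function('y')(-9, Function('c')(Pow(Add(-2, -2), Rational(1, 2)), 4))), Pow(Add(-378, -377), -1)) = Mul(Add(439, 1), Pow(Add(-378, -377), -1)) = Mul(440, Pow(-755, -1)) = Mul(440, Rational(-1, 755)) = Rational(-88, 151)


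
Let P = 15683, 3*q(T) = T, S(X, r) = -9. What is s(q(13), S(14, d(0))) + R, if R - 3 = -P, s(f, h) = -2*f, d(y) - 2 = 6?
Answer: -47066/3 ≈ -15689.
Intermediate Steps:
d(y) = 8 (d(y) = 2 + 6 = 8)
q(T) = T/3
R = -15680 (R = 3 - 1*15683 = 3 - 15683 = -15680)
s(q(13), S(14, d(0))) + R = -2*13/3 - 15680 = -26/3 - 15680 = -47066/3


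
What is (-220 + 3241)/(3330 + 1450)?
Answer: 3021/4780 ≈ 0.63201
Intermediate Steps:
(-220 + 3241)/(3330 + 1450) = 3021/4780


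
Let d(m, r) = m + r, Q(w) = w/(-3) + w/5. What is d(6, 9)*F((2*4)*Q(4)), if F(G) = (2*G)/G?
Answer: 30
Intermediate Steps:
Q(w) = -2*w/15 (Q(w) = w*(-⅓) + w*(⅕) = -w/3 + w/5 = -2*w/15)
F(G) = 2
d(6, 9)*F((2*4)*Q(4)) = (6 + 9)*2 = 15*2 = 30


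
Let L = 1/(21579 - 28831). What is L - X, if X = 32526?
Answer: -235878553/7252 ≈ -32526.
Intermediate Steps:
L = -1/7252 (L = 1/(-7252) = -1/7252 ≈ -0.00013789)
L - X = -1/7252 - 1*32526 = -1/7252 - 32526 = -235878553/7252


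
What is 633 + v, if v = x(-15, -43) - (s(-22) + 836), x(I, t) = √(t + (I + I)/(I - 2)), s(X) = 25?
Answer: -228 + I*√11917/17 ≈ -228.0 + 6.4215*I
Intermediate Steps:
x(I, t) = √(t + 2*I/(-2 + I)) (x(I, t) = √(t + (2*I)/(-2 + I)) = √(t + 2*I/(-2 + I)))
v = -861 + I*√11917/17 (v = √((2*(-15) - 43*(-2 - 15))/(-2 - 15)) - (25 + 836) = √((-30 - 43*(-17))/(-17)) - 1*861 = √(-(-30 + 731)/17) - 861 = √(-1/17*701) - 861 = √(-701/17) - 861 = I*√11917/17 - 861 = -861 + I*√11917/17 ≈ -861.0 + 6.4215*I)
633 + v = 633 + (-861 + I*√11917/17) = -228 + I*√11917/17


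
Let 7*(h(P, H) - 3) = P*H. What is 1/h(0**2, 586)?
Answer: 1/3 ≈ 0.33333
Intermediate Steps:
h(P, H) = 3 + H*P/7 (h(P, H) = 3 + (P*H)/7 = 3 + (H*P)/7 = 3 + H*P/7)
1/h(0**2, 586) = 1/(3 + (1/7)*586*0**2) = 1/(3 + (1/7)*586*0) = 1/(3 + 0) = 1/3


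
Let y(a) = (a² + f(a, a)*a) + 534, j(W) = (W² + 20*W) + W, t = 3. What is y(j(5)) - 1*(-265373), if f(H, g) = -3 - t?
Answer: 282027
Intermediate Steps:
f(H, g) = -6 (f(H, g) = -3 - 1*3 = -3 - 3 = -6)
j(W) = W² + 21*W
y(a) = 534 + a² - 6*a (y(a) = (a² - 6*a) + 534 = 534 + a² - 6*a)
y(j(5)) - 1*(-265373) = (534 + (5*(21 + 5))² - 30*(21 + 5)) - 1*(-265373) = (534 + (5*26)² - 30*26) + 265373 = (534 + 130² - 6*130) + 265373 = (534 + 16900 - 780) + 265373 = 16654 + 265373 = 282027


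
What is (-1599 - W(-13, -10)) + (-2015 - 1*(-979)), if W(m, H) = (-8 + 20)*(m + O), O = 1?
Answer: -2491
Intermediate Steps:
W(m, H) = 12 + 12*m (W(m, H) = (-8 + 20)*(m + 1) = 12*(1 + m) = 12 + 12*m)
(-1599 - W(-13, -10)) + (-2015 - 1*(-979)) = (-1599 - (12 + 12*(-13))) + (-2015 - 1*(-979)) = (-1599 - (12 - 156)) + (-2015 + 979) = (-1599 - 1*(-144)) - 1036 = (-1599 + 144) - 1036 = -1455 - 1036 = -2491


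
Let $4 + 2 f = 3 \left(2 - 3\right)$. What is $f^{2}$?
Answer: $\frac{49}{4} \approx 12.25$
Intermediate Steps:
$f = - \frac{7}{2}$ ($f = -2 + \frac{3 \left(2 - 3\right)}{2} = -2 + \frac{3 \left(-1\right)}{2} = -2 + \frac{1}{2} \left(-3\right) = -2 - \frac{3}{2} = - \frac{7}{2} \approx -3.5$)
$f^{2} = \left(- \frac{7}{2}\right)^{2} = \frac{49}{4}$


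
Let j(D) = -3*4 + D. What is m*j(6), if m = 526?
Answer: -3156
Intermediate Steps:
j(D) = -12 + D
m*j(6) = 526*(-12 + 6) = 526*(-6) = -3156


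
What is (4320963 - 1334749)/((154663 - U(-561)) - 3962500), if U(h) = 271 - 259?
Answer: -2986214/3807849 ≈ -0.78423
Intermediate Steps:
U(h) = 12
(4320963 - 1334749)/((154663 - U(-561)) - 3962500) = (4320963 - 1334749)/((154663 - 1*12) - 3962500) = 2986214/((154663 - 12) - 3962500) = 2986214/(154651 - 3962500) = 2986214/(-3807849) = 2986214*(-1/3807849) = -2986214/3807849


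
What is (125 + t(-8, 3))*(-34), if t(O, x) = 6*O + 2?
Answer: -2686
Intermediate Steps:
t(O, x) = 2 + 6*O
(125 + t(-8, 3))*(-34) = (125 + (2 + 6*(-8)))*(-34) = (125 + (2 - 48))*(-34) = (125 - 46)*(-34) = 79*(-34) = -2686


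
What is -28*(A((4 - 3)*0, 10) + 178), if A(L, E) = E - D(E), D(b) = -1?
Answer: -5292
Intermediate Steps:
A(L, E) = 1 + E (A(L, E) = E - 1*(-1) = E + 1 = 1 + E)
-28*(A((4 - 3)*0, 10) + 178) = -28*((1 + 10) + 178) = -28*(11 + 178) = -28*189 = -5292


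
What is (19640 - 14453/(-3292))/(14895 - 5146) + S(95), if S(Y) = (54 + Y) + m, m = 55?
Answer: 6611785765/32093708 ≈ 206.02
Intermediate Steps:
S(Y) = 109 + Y (S(Y) = (54 + Y) + 55 = 109 + Y)
(19640 - 14453/(-3292))/(14895 - 5146) + S(95) = (19640 - 14453/(-3292))/(14895 - 5146) + (109 + 95) = (19640 - 14453*(-1/3292))/9749 + 204 = (19640 + 14453/3292)*(1/9749) + 204 = (64669333/3292)*(1/9749) + 204 = 64669333/32093708 + 204 = 6611785765/32093708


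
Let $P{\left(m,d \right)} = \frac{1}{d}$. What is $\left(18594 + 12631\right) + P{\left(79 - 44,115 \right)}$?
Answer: $\frac{3590876}{115} \approx 31225.0$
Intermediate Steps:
$\left(18594 + 12631\right) + P{\left(79 - 44,115 \right)} = \left(18594 + 12631\right) + \frac{1}{115} = 31225 + \frac{1}{115} = \frac{3590876}{115}$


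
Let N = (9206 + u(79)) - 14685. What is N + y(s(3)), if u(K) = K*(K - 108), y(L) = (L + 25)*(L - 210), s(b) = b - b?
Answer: -13020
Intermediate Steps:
s(b) = 0
y(L) = (-210 + L)*(25 + L) (y(L) = (25 + L)*(-210 + L) = (-210 + L)*(25 + L))
u(K) = K*(-108 + K)
N = -7770 (N = (9206 + 79*(-108 + 79)) - 14685 = (9206 + 79*(-29)) - 14685 = (9206 - 2291) - 14685 = 6915 - 14685 = -7770)
N + y(s(3)) = -7770 + (-5250 + 0**2 - 185*0) = -7770 + (-5250 + 0 + 0) = -7770 - 5250 = -13020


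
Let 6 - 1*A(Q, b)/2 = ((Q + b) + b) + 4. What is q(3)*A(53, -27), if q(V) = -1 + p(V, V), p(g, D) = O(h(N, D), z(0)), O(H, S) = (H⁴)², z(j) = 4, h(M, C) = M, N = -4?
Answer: 393210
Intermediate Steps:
O(H, S) = H⁸
p(g, D) = 65536 (p(g, D) = (-4)⁸ = 65536)
A(Q, b) = 4 - 4*b - 2*Q (A(Q, b) = 12 - 2*(((Q + b) + b) + 4) = 12 - 2*((Q + 2*b) + 4) = 12 - 2*(4 + Q + 2*b) = 12 + (-8 - 4*b - 2*Q) = 4 - 4*b - 2*Q)
q(V) = 65535 (q(V) = -1 + 65536 = 65535)
q(3)*A(53, -27) = 65535*(4 - 4*(-27) - 2*53) = 65535*(4 + 108 - 106) = 65535*6 = 393210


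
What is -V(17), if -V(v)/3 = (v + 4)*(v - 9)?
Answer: 504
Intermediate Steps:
V(v) = -3*(-9 + v)*(4 + v) (V(v) = -3*(v + 4)*(v - 9) = -3*(4 + v)*(-9 + v) = -3*(-9 + v)*(4 + v))
-V(17) = -(108 - 3*17**2 + 15*17) = -(108 - 3*289 + 255) = -(108 - 867 + 255) = -1*(-504) = 504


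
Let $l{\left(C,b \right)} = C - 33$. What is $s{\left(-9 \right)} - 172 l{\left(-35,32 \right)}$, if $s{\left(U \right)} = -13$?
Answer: $11683$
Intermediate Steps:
$l{\left(C,b \right)} = -33 + C$
$s{\left(-9 \right)} - 172 l{\left(-35,32 \right)} = -13 - 172 \left(-33 - 35\right) = -13 - -11696 = -13 + 11696 = 11683$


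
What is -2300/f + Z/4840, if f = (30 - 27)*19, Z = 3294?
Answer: -5472121/137940 ≈ -39.670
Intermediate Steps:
f = 57 (f = 3*19 = 57)
-2300/f + Z/4840 = -2300/57 + 3294/4840 = -2300*1/57 + 3294*(1/4840) = -2300/57 + 1647/2420 = -5472121/137940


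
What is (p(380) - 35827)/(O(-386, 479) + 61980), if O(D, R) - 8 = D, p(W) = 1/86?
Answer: -3081121/5297772 ≈ -0.58159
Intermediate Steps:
p(W) = 1/86
O(D, R) = 8 + D
(p(380) - 35827)/(O(-386, 479) + 61980) = (1/86 - 35827)/((8 - 386) + 61980) = -3081121/(86*(-378 + 61980)) = -3081121/86/61602 = -3081121/86*1/61602 = -3081121/5297772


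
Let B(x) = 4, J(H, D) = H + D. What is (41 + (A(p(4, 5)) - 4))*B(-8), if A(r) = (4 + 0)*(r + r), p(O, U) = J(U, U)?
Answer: 468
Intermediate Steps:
J(H, D) = D + H
p(O, U) = 2*U (p(O, U) = U + U = 2*U)
A(r) = 8*r (A(r) = 4*(2*r) = 8*r)
(41 + (A(p(4, 5)) - 4))*B(-8) = (41 + (8*(2*5) - 4))*4 = (41 + (8*10 - 4))*4 = (41 + (80 - 4))*4 = (41 + 76)*4 = 117*4 = 468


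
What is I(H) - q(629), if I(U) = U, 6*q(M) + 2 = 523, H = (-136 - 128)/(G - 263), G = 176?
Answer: -14581/174 ≈ -83.799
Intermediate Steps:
H = 88/29 (H = (-136 - 128)/(176 - 263) = -264/(-87) = -264*(-1/87) = 88/29 ≈ 3.0345)
q(M) = 521/6 (q(M) = -⅓ + (⅙)*523 = -⅓ + 523/6 = 521/6)
I(H) - q(629) = 88/29 - 1*521/6 = 88/29 - 521/6 = -14581/174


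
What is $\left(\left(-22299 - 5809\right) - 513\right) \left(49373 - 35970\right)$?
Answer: $-383607263$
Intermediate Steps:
$\left(\left(-22299 - 5809\right) - 513\right) \left(49373 - 35970\right) = \left(-28108 - 513\right) 13403 = \left(-28621\right) 13403 = -383607263$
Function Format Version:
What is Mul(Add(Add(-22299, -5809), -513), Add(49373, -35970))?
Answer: -383607263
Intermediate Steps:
Mul(Add(Add(-22299, -5809), -513), Add(49373, -35970)) = Mul(Add(-28108, -513), 13403) = Mul(-28621, 13403) = -383607263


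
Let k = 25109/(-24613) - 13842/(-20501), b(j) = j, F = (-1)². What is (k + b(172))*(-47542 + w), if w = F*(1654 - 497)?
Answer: -4017664836672605/504591113 ≈ -7.9622e+6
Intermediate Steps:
F = 1
k = -174066463/504591113 (k = 25109*(-1/24613) - 13842*(-1/20501) = -25109/24613 + 13842/20501 = -174066463/504591113 ≈ -0.34497)
w = 1157 (w = 1*(1654 - 497) = 1*1157 = 1157)
(k + b(172))*(-47542 + w) = (-174066463/504591113 + 172)*(-47542 + 1157) = (86615604973/504591113)*(-46385) = -4017664836672605/504591113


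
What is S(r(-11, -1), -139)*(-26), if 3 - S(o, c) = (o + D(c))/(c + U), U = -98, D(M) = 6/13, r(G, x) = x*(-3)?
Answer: -6192/79 ≈ -78.380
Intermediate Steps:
r(G, x) = -3*x
D(M) = 6/13 (D(M) = 6*(1/13) = 6/13)
S(o, c) = 3 - (6/13 + o)/(-98 + c) (S(o, c) = 3 - (o + 6/13)/(c - 98) = 3 - (6/13 + o)/(-98 + c))
S(r(-11, -1), -139)*(-26) = ((-3828/13 - (-3)*(-1) + 3*(-139))/(-98 - 139))*(-26) = ((-3828/13 - 1*3 - 417)/(-237))*(-26) = -(-3828/13 - 3 - 417)/237*(-26) = -1/237*(-9288/13)*(-26) = (3096/1027)*(-26) = -6192/79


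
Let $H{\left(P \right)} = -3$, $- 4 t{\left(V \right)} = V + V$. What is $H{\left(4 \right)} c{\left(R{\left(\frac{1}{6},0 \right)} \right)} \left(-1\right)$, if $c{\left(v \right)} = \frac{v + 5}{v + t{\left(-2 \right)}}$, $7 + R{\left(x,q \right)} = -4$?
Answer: $\frac{9}{5} \approx 1.8$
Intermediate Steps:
$t{\left(V \right)} = - \frac{V}{2}$ ($t{\left(V \right)} = - \frac{V + V}{4} = - \frac{2 V}{4} = - \frac{V}{2}$)
$R{\left(x,q \right)} = -11$ ($R{\left(x,q \right)} = -7 - 4 = -11$)
$c{\left(v \right)} = \frac{5 + v}{1 + v}$ ($c{\left(v \right)} = \frac{v + 5}{v - -1} = \frac{5 + v}{v + 1} = \frac{5 + v}{1 + v}$)
$H{\left(4 \right)} c{\left(R{\left(\frac{1}{6},0 \right)} \right)} \left(-1\right) = - 3 \frac{5 - 11}{1 - 11} \left(-1\right) = - 3 \frac{1}{-10} \left(-6\right) \left(-1\right) = - 3 \left(\left(- \frac{1}{10}\right) \left(-6\right)\right) \left(-1\right) = \left(-3\right) \frac{3}{5} \left(-1\right) = \left(- \frac{9}{5}\right) \left(-1\right) = \frac{9}{5}$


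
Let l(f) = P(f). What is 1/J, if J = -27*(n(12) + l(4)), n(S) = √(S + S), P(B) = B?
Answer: 1/54 - √6/108 ≈ -0.0041619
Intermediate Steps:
n(S) = √2*√S (n(S) = √(2*S) = √2*√S)
l(f) = f
J = -108 - 54*√6 (J = -27*(√2*√12 + 4) = -27*(√2*(2*√3) + 4) = -27*(2*√6 + 4) = -27*(4 + 2*√6) = -108 - 54*√6 ≈ -240.27)
1/J = 1/(-108 - 54*√6)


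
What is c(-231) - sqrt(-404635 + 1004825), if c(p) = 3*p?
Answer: -693 - sqrt(600190) ≈ -1467.7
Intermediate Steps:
c(-231) - sqrt(-404635 + 1004825) = 3*(-231) - sqrt(-404635 + 1004825) = -693 - sqrt(600190)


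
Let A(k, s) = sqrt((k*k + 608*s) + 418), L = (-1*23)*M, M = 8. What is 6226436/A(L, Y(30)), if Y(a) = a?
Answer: 3113218*sqrt(434)/2387 ≈ 27171.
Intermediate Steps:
L = -184 (L = -1*23*8 = -23*8 = -184)
A(k, s) = sqrt(418 + k**2 + 608*s) (A(k, s) = sqrt((k**2 + 608*s) + 418) = sqrt(418 + k**2 + 608*s))
6226436/A(L, Y(30)) = 6226436/(sqrt(418 + (-184)**2 + 608*30)) = 6226436/(sqrt(418 + 33856 + 18240)) = 6226436/(sqrt(52514)) = 6226436/((11*sqrt(434))) = 6226436*(sqrt(434)/4774) = 3113218*sqrt(434)/2387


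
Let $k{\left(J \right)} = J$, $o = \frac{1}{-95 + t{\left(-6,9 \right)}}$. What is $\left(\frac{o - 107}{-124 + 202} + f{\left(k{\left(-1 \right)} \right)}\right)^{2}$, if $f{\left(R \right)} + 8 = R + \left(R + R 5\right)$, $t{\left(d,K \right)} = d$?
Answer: $\frac{4158831121}{15515721} \approx 268.04$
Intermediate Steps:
$o = - \frac{1}{101}$ ($o = \frac{1}{-95 - 6} = \frac{1}{-101} = - \frac{1}{101} \approx -0.009901$)
$f{\left(R \right)} = -8 + 7 R$ ($f{\left(R \right)} = -8 + \left(R + \left(R + R 5\right)\right) = -8 + \left(R + \left(R + 5 R\right)\right) = -8 + \left(R + 6 R\right) = -8 + 7 R$)
$\left(\frac{o - 107}{-124 + 202} + f{\left(k{\left(-1 \right)} \right)}\right)^{2} = \left(\frac{- \frac{1}{101} - 107}{-124 + 202} + \left(-8 + 7 \left(-1\right)\right)\right)^{2} = \left(- \frac{10808}{101 \cdot 78} - 15\right)^{2} = \left(\left(- \frac{10808}{101}\right) \frac{1}{78} - 15\right)^{2} = \left(- \frac{5404}{3939} - 15\right)^{2} = \left(- \frac{64489}{3939}\right)^{2} = \frac{4158831121}{15515721}$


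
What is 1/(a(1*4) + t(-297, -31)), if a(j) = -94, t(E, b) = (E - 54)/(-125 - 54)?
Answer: -179/16475 ≈ -0.010865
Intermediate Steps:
t(E, b) = 54/179 - E/179 (t(E, b) = (-54 + E)/(-179) = (-54 + E)*(-1/179) = 54/179 - E/179)
1/(a(1*4) + t(-297, -31)) = 1/(-94 + (54/179 - 1/179*(-297))) = 1/(-94 + (54/179 + 297/179)) = 1/(-94 + 351/179) = 1/(-16475/179) = -179/16475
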